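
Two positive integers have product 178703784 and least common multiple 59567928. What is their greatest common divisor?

From gcd × lcm = mn: gcd = 178703784 / 59567928 = 3.

3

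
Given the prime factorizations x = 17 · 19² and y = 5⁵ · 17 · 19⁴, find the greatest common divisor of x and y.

6137

min exponent per shared prime: 17 · 19² = 6137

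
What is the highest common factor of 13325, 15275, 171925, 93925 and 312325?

325

gcd(13325, 15275): 15275 = 1·13325 + 1950; 13325 = 6·1950 + 1625; 1950 = 1·1625 + 325; 1625 = 5·325 + 0 → 325
gcd(325, 171925): 171925 = 529·325 + 0 → 325
gcd(325, 93925): 93925 = 289·325 + 0 → 325
gcd(325, 312325): 312325 = 961·325 + 0 → 325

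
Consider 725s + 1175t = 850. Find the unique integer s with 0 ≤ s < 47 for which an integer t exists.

19

Euclid: 1175 = 1·725 + 450; 725 = 1·450 + 275; 450 = 1·275 + 175; 275 = 1·175 + 100; 175 = 1·100 + 75; 100 = 1·75 + 25; 75 = 3·25 + 0 → gcd = 25; 850 = 25·34.
Back-substitution yields 725·(13) + 1175·(-8) = 25, so one solution is s = 13·34 = 442, t = -8·34 = -272.
Solutions in s differ by 1175/25 = 47; the one in [0, 47) is 442 mod 47 = 19.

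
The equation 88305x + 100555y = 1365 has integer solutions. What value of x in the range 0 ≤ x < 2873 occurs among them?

2405

gcd(88305, 100555) = 35 (Euclid: 100555 = 1·88305 + 12250; 88305 = 7·12250 + 2555; 12250 = 4·2555 + 2030; 2555 = 1·2030 + 525; 2030 = 3·525 + 455; 525 = 1·455 + 70; 455 = 6·70 + 35; 70 = 2·35 + 0), and 35 | 1365.
Extended Euclid: 88305·(-1338) + 100555·(1175) = 35. Scale by 39: x₀ = -52182.
General solution x = x₀ + 2873t; reducing mod 2873 gives x = 2405 (and y = -2112).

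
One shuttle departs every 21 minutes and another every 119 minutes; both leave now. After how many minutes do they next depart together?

gcd first: 119 = 5·21 + 14; 21 = 1·14 + 7; 14 = 2·7 + 0 → gcd = 7
lcm = 21·119/gcd = 2499/7 = 357

357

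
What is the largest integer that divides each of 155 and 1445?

5

Euclid: 1445 = 9·155 + 50; 155 = 3·50 + 5; 50 = 10·5 + 0. Last nonzero remainder: 5.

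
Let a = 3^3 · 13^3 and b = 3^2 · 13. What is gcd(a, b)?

117

min exponent per shared prime: 3^2 · 13 = 117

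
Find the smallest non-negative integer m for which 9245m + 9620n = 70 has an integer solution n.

282

gcd(9245, 9620) = 5 (Euclid: 9620 = 1·9245 + 375; 9245 = 24·375 + 245; 375 = 1·245 + 130; 245 = 1·130 + 115; 130 = 1·115 + 15; 115 = 7·15 + 10; 15 = 1·10 + 5; 10 = 2·5 + 0), and 5 | 70.
Extended Euclid: 9245·(-667) + 9620·(641) = 5. Scale by 14: m₀ = -9338.
General solution m = m₀ + 1924t; reducing mod 1924 gives m = 282 (and n = -271).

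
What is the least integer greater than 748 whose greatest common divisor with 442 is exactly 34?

442 = 34·13. Any k with gcd(k, 442) = 34 is a multiple of 34, say 34s, with s coprime to 13.
Need s > 748/34, so s ≥ 23. First s ≥ 23 with gcd(s, 13) = 1 is s = 23. Thus k = 34·23 = 782.

782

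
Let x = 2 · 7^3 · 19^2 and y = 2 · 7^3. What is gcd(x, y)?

min exponent per shared prime: 2 · 7^3 = 686

686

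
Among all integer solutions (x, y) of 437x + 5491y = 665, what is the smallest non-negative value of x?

190

gcd(437, 5491) = 19 (Euclid: 5491 = 12·437 + 247; 437 = 1·247 + 190; 247 = 1·190 + 57; 190 = 3·57 + 19; 57 = 3·19 + 0), and 19 | 665.
Extended Euclid: 437·(88) + 5491·(-7) = 19. Scale by 35: x₀ = 3080.
General solution x = x₀ + 289t; reducing mod 289 gives x = 190 (and y = -15).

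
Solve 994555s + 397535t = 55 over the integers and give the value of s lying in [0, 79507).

19115

Euclid: 994555 = 2·397535 + 199485; 397535 = 1·199485 + 198050; 199485 = 1·198050 + 1435; 198050 = 138·1435 + 20; 1435 = 71·20 + 15; 20 = 1·15 + 5; 15 = 3·5 + 0 → gcd = 5; 55 = 5·11.
Back-substitution yields 994555·(-19946) + 397535·(49901) = 5, so one solution is s = -19946·11 = -219406, t = 49901·11 = 548911.
Solutions in s differ by 397535/5 = 79507; the one in [0, 79507) is -219406 mod 79507 = 19115.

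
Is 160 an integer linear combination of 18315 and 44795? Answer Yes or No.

Yes

gcd(18315, 44795): 44795 = 2·18315 + 8165; 18315 = 2·8165 + 1985; 8165 = 4·1985 + 225; 1985 = 8·225 + 185; 225 = 1·185 + 40; 185 = 4·40 + 25; 40 = 1·25 + 15; 25 = 1·15 + 10; 15 = 1·10 + 5; 10 = 2·5 + 0 → 5
5 divides 160, so a solution exists.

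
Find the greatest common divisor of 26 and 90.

26 = 2 · 13
90 = 2 · 3² · 5
Common: 2 = 2

2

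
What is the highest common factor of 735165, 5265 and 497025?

gcd(735165, 5265): 735165 = 139·5265 + 3330; 5265 = 1·3330 + 1935; 3330 = 1·1935 + 1395; 1935 = 1·1395 + 540; 1395 = 2·540 + 315; 540 = 1·315 + 225; 315 = 1·225 + 90; 225 = 2·90 + 45; 90 = 2·45 + 0 → 45
gcd(45, 497025): 497025 = 11045·45 + 0 → 45

45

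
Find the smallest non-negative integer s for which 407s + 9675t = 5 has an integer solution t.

Euclid: 9675 = 23·407 + 314; 407 = 1·314 + 93; 314 = 3·93 + 35; 93 = 2·35 + 23; 35 = 1·23 + 12; 23 = 1·12 + 11; 12 = 1·11 + 1; 11 = 11·1 + 0 → gcd = 1; 5 = 1·5.
Back-substitution yields 407·(-832) + 9675·(35) = 1, so one solution is s = -832·5 = -4160, t = 35·5 = 175.
Solutions in s differ by 9675/1 = 9675; the one in [0, 9675) is -4160 mod 9675 = 5515.

5515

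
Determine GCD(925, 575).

25

925 = 5² · 37
575 = 5² · 23
Common: 5² = 25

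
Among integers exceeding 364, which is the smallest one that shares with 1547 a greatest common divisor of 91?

455

Multiples of 91 above 364: 91·5, 91·6, … . Need the cofactor coprime to 1547/91 = 17.
Checking s = 5, 6, … the first with gcd(s, 17) = 1 is s = 5, giving 455.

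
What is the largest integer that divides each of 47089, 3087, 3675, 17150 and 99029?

gcd(47089, 3087): 47089 = 15·3087 + 784; 3087 = 3·784 + 735; 784 = 1·735 + 49; 735 = 15·49 + 0 → 49
gcd(49, 3675): 3675 = 75·49 + 0 → 49
gcd(49, 17150): 17150 = 350·49 + 0 → 49
gcd(49, 99029): 99029 = 2021·49 + 0 → 49

49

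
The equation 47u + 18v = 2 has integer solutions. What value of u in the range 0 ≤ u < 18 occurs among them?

10

Euclid: 47 = 2·18 + 11; 18 = 1·11 + 7; 11 = 1·7 + 4; 7 = 1·4 + 3; 4 = 1·3 + 1; 3 = 3·1 + 0 → gcd = 1; 2 = 1·2.
Back-substitution yields 47·(5) + 18·(-13) = 1, so one solution is u = 5·2 = 10, v = -13·2 = -26.
Solutions in u differ by 18/1 = 18; the one in [0, 18) is 10 mod 18 = 10.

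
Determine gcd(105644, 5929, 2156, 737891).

539

105644 = 2² · 7⁴ · 11; 5929 = 7² · 11²; 2156 = 2² · 7² · 11; 737891 = 7² · 11 · 37²
gcd takes min exponent of each prime: 7² · 11 = 539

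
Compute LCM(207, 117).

2691

gcd first: 207 = 1·117 + 90; 117 = 1·90 + 27; 90 = 3·27 + 9; 27 = 3·9 + 0 → gcd = 9
lcm = 207·117/gcd = 24219/9 = 2691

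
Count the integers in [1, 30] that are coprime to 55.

55 = 5·11. Inclusion–exclusion on these primes:
30 − ⌊30/5⌋ − ⌊30/11⌋ + ⌊30/55⌋ = 22

22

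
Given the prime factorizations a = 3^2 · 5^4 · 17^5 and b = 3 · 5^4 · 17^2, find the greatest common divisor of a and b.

min exponent per shared prime: 3 · 5^4 · 17^2 = 541875

541875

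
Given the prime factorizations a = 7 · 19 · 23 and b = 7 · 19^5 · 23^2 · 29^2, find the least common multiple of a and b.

7711124456077

max exponent per prime: 7 · 19^5 · 23^2 · 29^2 = 7711124456077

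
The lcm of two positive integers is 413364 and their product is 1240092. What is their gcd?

3

From gcd × lcm = pq: gcd = 1240092 / 413364 = 3.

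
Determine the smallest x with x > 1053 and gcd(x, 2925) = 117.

1287

2925 = 117·25. Any x with gcd(x, 2925) = 117 is a multiple of 117, say 117s, with s coprime to 25.
Need s > 1053/117, so s ≥ 10. First s ≥ 10 with gcd(s, 25) = 1 is s = 11. Thus x = 117·11 = 1287.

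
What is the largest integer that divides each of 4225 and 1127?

1

4225 = 5² · 13²
1127 = 7² · 23
Common: 1 = 1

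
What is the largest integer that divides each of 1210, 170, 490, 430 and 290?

10

1210 = 2 · 5 · 11²; 170 = 2 · 5 · 17; 490 = 2 · 5 · 7²; 430 = 2 · 5 · 43; 290 = 2 · 5 · 29
gcd takes min exponent of each prime: 2 · 5 = 10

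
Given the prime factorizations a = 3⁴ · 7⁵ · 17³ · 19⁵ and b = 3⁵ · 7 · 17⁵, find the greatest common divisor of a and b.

2785671

min exponent per shared prime: 3⁴ · 7 · 17³ = 2785671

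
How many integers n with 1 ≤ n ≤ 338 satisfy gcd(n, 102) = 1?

102 = 2·3·17. Inclusion–exclusion on these primes:
338 − ⌊338/2⌋ − ⌊338/3⌋ − ⌊338/17⌋ + ⌊338/6⌋ + ⌊338/34⌋ + ⌊338/51⌋ − ⌊338/102⌋ = 106

106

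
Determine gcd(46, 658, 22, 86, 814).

2

gcd(46, 658): 658 = 14·46 + 14; 46 = 3·14 + 4; 14 = 3·4 + 2; 4 = 2·2 + 0 → 2
gcd(2, 22): 22 = 11·2 + 0 → 2
gcd(2, 86): 86 = 43·2 + 0 → 2
gcd(2, 814): 814 = 407·2 + 0 → 2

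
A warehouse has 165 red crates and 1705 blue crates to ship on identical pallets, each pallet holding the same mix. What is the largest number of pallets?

Euclid: 1705 = 10·165 + 55; 165 = 3·55 + 0. Last nonzero remainder: 55.

55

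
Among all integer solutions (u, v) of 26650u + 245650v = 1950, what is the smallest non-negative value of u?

2157

Euclid: 245650 = 9·26650 + 5800; 26650 = 4·5800 + 3450; 5800 = 1·3450 + 2350; 3450 = 1·2350 + 1100; 2350 = 2·1100 + 150; 1100 = 7·150 + 50; 150 = 3·50 + 0 → gcd = 50; 1950 = 50·39.
Back-substitution yields 26650·(1567) + 245650·(-170) = 50, so one solution is u = 1567·39 = 61113, v = -170·39 = -6630.
Solutions in u differ by 245650/50 = 4913; the one in [0, 4913) is 61113 mod 4913 = 2157.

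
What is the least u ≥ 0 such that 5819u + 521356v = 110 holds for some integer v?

39870

gcd(5819, 521356) = 11 (Euclid: 521356 = 89·5819 + 3465; 5819 = 1·3465 + 2354; 3465 = 1·2354 + 1111; 2354 = 2·1111 + 132; 1111 = 8·132 + 55; 132 = 2·55 + 22; 55 = 2·22 + 11; 22 = 2·11 + 0), and 11 | 110.
Extended Euclid: 5819·(-19711) + 521356·(220) = 11. Scale by 10: u₀ = -197110.
General solution u = u₀ + 47396t; reducing mod 47396 gives u = 39870 (and v = -445).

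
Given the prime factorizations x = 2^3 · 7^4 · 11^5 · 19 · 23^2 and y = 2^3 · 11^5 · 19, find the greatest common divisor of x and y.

24479752

min exponent per shared prime: 2^3 · 11^5 · 19 = 24479752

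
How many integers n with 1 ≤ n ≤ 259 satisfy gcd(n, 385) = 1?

162

Prime factors of 385: 5, 7, 11. Count integers ≤ 259 divisible by none of them.
By inclusion–exclusion: 259 − ⌊259/5⌋ − ⌊259/7⌋ − ⌊259/11⌋ + ⌊259/35⌋ + ⌊259/55⌋ + ⌊259/77⌋ − ⌊259/385⌋ = 162.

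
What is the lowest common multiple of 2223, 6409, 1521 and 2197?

2223 = 3² · 13 · 19; 6409 = 13 · 17 · 29; 1521 = 3² · 13²; 2197 = 13³
lcm takes max exponent of each prime: 3² · 13³ · 17 · 19 · 29 = 185213691

185213691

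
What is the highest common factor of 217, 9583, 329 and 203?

7

217 = 7 · 31; 9583 = 7 · 37²; 329 = 7 · 47; 203 = 7 · 29
gcd takes min exponent of each prime: 7 = 7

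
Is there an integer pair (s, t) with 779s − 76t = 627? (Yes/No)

Yes

gcd(779, 76): 779 = 10·76 + 19; 76 = 4·19 + 0 → 19
19 divides 627, so a solution exists.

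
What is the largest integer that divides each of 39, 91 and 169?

13

gcd(39, 91): 91 = 2·39 + 13; 39 = 3·13 + 0 → 13
gcd(13, 169): 169 = 13·13 + 0 → 13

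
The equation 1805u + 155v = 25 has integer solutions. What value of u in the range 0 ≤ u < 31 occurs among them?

8

gcd(1805, 155) = 5 (Euclid: 1805 = 11·155 + 100; 155 = 1·100 + 55; 100 = 1·55 + 45; 55 = 1·45 + 10; 45 = 4·10 + 5; 10 = 2·5 + 0), and 5 | 25.
Extended Euclid: 1805·(14) + 155·(-163) = 5. Scale by 5: u₀ = 70.
General solution u = u₀ + 31t; reducing mod 31 gives u = 8 (and v = -93).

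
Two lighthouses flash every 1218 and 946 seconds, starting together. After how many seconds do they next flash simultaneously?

576114

1218 = 2 · 3 · 7 · 29; 946 = 2 · 11 · 43
max exponents: 2 · 3 · 7 · 11 · 29 · 43 = 576114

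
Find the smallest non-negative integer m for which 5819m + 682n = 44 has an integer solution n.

gcd(5819, 682) = 11 (Euclid: 5819 = 8·682 + 363; 682 = 1·363 + 319; 363 = 1·319 + 44; 319 = 7·44 + 11; 44 = 4·11 + 0), and 11 | 44.
Extended Euclid: 5819·(-15) + 682·(128) = 11. Scale by 4: m₀ = -60.
General solution m = m₀ + 62t; reducing mod 62 gives m = 2 (and n = -17).

2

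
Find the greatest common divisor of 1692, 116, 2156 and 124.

gcd(1692, 116): 1692 = 14·116 + 68; 116 = 1·68 + 48; 68 = 1·48 + 20; 48 = 2·20 + 8; 20 = 2·8 + 4; 8 = 2·4 + 0 → 4
gcd(4, 2156): 2156 = 539·4 + 0 → 4
gcd(4, 124): 124 = 31·4 + 0 → 4

4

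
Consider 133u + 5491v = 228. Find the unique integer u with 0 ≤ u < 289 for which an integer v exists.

Euclid: 5491 = 41·133 + 38; 133 = 3·38 + 19; 38 = 2·19 + 0 → gcd = 19; 228 = 19·12.
Back-substitution yields 133·(124) + 5491·(-3) = 19, so one solution is u = 124·12 = 1488, v = -3·12 = -36.
Solutions in u differ by 5491/19 = 289; the one in [0, 289) is 1488 mod 289 = 43.

43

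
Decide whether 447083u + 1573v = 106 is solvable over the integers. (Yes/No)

gcd(447083, 1573): 447083 = 284·1573 + 351; 1573 = 4·351 + 169; 351 = 2·169 + 13; 169 = 13·13 + 0 → 13
13 does not divide 106, so a solution does not exist.

No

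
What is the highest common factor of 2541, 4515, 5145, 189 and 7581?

21

2541 = 3 · 7 · 11²; 4515 = 3 · 5 · 7 · 43; 5145 = 3 · 5 · 7³; 189 = 3³ · 7; 7581 = 3 · 7 · 19²
gcd takes min exponent of each prime: 3 · 7 = 21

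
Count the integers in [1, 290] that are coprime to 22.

132

Prime factors of 22: 2, 11. Count integers ≤ 290 divisible by none of them.
By inclusion–exclusion: 290 − ⌊290/2⌋ − ⌊290/11⌋ + ⌊290/22⌋ = 132.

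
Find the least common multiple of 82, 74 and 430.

82 = 2 · 41; 74 = 2 · 37; 430 = 2 · 5 · 43
lcm takes max exponent of each prime: 2 · 5 · 37 · 41 · 43 = 652310

652310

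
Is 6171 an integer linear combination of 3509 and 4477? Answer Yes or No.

gcd(3509, 4477): 4477 = 1·3509 + 968; 3509 = 3·968 + 605; 968 = 1·605 + 363; 605 = 1·363 + 242; 363 = 1·242 + 121; 242 = 2·121 + 0 → 121
121 divides 6171, so a solution exists.

Yes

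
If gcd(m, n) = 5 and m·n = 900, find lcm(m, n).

180

Since gcd(m,n)·lcm(m,n) = mn, lcm = 900/5 = 180.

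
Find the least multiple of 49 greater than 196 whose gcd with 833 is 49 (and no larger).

245

Multiples of 49 above 196: 49·5, 49·6, … . Need the cofactor coprime to 833/49 = 17.
Checking s = 5, 6, … the first with gcd(s, 17) = 1 is s = 5, giving 245.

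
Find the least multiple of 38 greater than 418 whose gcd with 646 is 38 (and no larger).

Multiples of 38 above 418: 38·12, 38·13, … . Need the cofactor coprime to 646/38 = 17.
Checking s = 12, 13, … the first with gcd(s, 17) = 1 is s = 12, giving 456.

456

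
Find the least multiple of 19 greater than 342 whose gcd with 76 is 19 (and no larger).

361

76 = 19·4. Any k with gcd(k, 76) = 19 is a multiple of 19, say 19s, with s coprime to 4.
Need s > 342/19, so s ≥ 19. First s ≥ 19 with gcd(s, 4) = 1 is s = 19. Thus k = 19·19 = 361.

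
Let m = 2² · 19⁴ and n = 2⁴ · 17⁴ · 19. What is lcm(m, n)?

max exponent per prime: 2⁴ · 17⁴ · 19⁴ = 174152643856

174152643856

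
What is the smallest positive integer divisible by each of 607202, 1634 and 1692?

22088794356

607202 = 2 · 19² · 29²; 1634 = 2 · 19 · 43; 1692 = 2² · 3² · 47
lcm takes max exponent of each prime: 2² · 3² · 19² · 29² · 43 · 47 = 22088794356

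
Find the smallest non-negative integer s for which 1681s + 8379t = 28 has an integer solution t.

Euclid: 8379 = 4·1681 + 1655; 1681 = 1·1655 + 26; 1655 = 63·26 + 17; 26 = 1·17 + 9; 17 = 1·9 + 8; 9 = 1·8 + 1; 8 = 8·1 + 0 → gcd = 1; 28 = 1·28.
Back-substitution yields 1681·(967) + 8379·(-194) = 1, so one solution is s = 967·28 = 27076, t = -194·28 = -5432.
Solutions in s differ by 8379/1 = 8379; the one in [0, 8379) is 27076 mod 8379 = 1939.

1939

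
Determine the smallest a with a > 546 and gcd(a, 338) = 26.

572

gcd(a, 338) = 26 forces 26 | a; write a = 26s. Then gcd(26s, 26·13) = 26·gcd(s, 13), so need gcd(s, 13) = 1.
26s > 546 gives s ≥ 22. The least s ≥ 22 coprime to 13 is 22, so a = 26·22 = 572.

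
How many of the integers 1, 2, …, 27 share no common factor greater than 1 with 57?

57 = 3·19. Inclusion–exclusion on these primes:
27 − ⌊27/3⌋ − ⌊27/19⌋ + ⌊27/57⌋ = 17

17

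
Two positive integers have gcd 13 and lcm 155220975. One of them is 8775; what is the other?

229957

m·n = gcd·lcm = 13·155220975 = 2017872675, so n = 2017872675/8775 = 229957.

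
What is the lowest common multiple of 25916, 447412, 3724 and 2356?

25916 = 2² · 11 · 19 · 31; 447412 = 2² · 7 · 19 · 29²; 3724 = 2² · 7² · 19; 2356 = 2² · 19 · 31
lcm takes max exponent of each prime: 2² · 7² · 11 · 19 · 29² · 31 = 1067972444

1067972444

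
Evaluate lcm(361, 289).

104329

gcd first: 361 = 1·289 + 72; 289 = 4·72 + 1; 72 = 72·1 + 0 → gcd = 1
lcm = 361·289/gcd = 104329/1 = 104329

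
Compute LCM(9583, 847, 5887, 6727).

937143812143

9583 = 7 · 37²; 847 = 7 · 11²; 5887 = 7 · 29²; 6727 = 7 · 31²
lcm takes max exponent of each prime: 7 · 11² · 29² · 31² · 37² = 937143812143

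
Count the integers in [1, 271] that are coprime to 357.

Prime factors of 357: 3, 7, 17. Count integers ≤ 271 divisible by none of them.
By inclusion–exclusion: 271 − ⌊271/3⌋ − ⌊271/7⌋ − ⌊271/17⌋ + ⌊271/21⌋ + ⌊271/51⌋ + ⌊271/119⌋ − ⌊271/357⌋ = 147.

147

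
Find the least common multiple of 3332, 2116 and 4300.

lcm(3332, 2116) = 3332·2116/gcd = 7050512/4 = 1762628
lcm(1762628, 4300) = 1762628·4300/gcd = 7579300400/4 = 1894825100

1894825100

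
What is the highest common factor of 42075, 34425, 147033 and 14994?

153

gcd(42075, 34425): 42075 = 1·34425 + 7650; 34425 = 4·7650 + 3825; 7650 = 2·3825 + 0 → 3825
gcd(3825, 147033): 147033 = 38·3825 + 1683; 3825 = 2·1683 + 459; 1683 = 3·459 + 306; 459 = 1·306 + 153; 306 = 2·153 + 0 → 153
gcd(153, 14994): 14994 = 98·153 + 0 → 153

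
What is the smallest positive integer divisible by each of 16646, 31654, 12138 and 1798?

16646 = 2 · 7 · 29 · 41; 31654 = 2 · 7² · 17 · 19; 12138 = 2 · 3 · 7 · 17²; 1798 = 2 · 29 · 31
lcm takes max exponent of each prime: 2 · 3 · 7² · 17² · 19 · 29 · 31 · 41 = 59503474086

59503474086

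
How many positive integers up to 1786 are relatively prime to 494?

494 = 2·13·19. Inclusion–exclusion on these primes:
1786 − ⌊1786/2⌋ − ⌊1786/13⌋ − ⌊1786/19⌋ + ⌊1786/26⌋ + ⌊1786/38⌋ + ⌊1786/247⌋ − ⌊1786/494⌋ = 781

781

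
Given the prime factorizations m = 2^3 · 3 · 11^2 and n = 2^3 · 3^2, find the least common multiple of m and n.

8712

max exponent per prime: 2^3 · 3^2 · 11^2 = 8712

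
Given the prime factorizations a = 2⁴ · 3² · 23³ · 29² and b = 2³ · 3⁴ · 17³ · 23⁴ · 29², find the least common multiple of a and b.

max exponent per prime: 2⁴ · 3⁴ · 17³ · 23⁴ · 29² = 1498508137004688

1498508137004688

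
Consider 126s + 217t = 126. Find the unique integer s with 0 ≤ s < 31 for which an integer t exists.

gcd(126, 217) = 7 (Euclid: 217 = 1·126 + 91; 126 = 1·91 + 35; 91 = 2·35 + 21; 35 = 1·21 + 14; 21 = 1·14 + 7; 14 = 2·7 + 0), and 7 | 126.
Extended Euclid: 126·(-12) + 217·(7) = 7. Scale by 18: s₀ = -216.
General solution s = s₀ + 31k; reducing mod 31 gives s = 1 (and t = 0).

1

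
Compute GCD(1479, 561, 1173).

51

gcd(1479, 561): 1479 = 2·561 + 357; 561 = 1·357 + 204; 357 = 1·204 + 153; 204 = 1·153 + 51; 153 = 3·51 + 0 → 51
gcd(51, 1173): 1173 = 23·51 + 0 → 51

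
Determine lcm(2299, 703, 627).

lcm(2299, 703) = 2299·703/gcd = 1616197/19 = 85063
lcm(85063, 627) = 85063·627/gcd = 53334501/209 = 255189

255189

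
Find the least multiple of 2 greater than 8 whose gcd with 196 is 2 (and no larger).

gcd(x, 196) = 2 forces 2 | x; write x = 2s. Then gcd(2s, 2·98) = 2·gcd(s, 98), so need gcd(s, 98) = 1.
2s > 8 gives s ≥ 5. The least s ≥ 5 coprime to 98 is 5, so x = 2·5 = 10.

10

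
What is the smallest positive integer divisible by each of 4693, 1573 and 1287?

5110677

lcm(4693, 1573) = 4693·1573/gcd = 7382089/13 = 567853
lcm(567853, 1287) = 567853·1287/gcd = 730826811/143 = 5110677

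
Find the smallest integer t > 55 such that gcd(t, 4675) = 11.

66

Multiples of 11 above 55: 11·6, 11·7, … . Need the cofactor coprime to 4675/11 = 425.
Checking s = 6, 7, … the first with gcd(s, 425) = 1 is s = 6, giving 66.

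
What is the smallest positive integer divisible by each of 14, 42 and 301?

1806

14 = 2 · 7; 42 = 2 · 3 · 7; 301 = 7 · 43
lcm takes max exponent of each prime: 2 · 3 · 7 · 43 = 1806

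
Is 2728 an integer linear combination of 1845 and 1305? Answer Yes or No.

No

By Bézout, 1845u − 1305v = 2728 has integer solutions iff gcd(1845, 1305) | 2728.
Euclid: 1845 = 1·1305 + 540; 1305 = 2·540 + 225; 540 = 2·225 + 90; 225 = 2·90 + 45; 90 = 2·45 + 0. gcd = 45; 2728 mod 45 = 28. No.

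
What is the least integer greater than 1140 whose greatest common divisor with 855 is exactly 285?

1425

gcd(a, 855) = 285 forces 285 | a; write a = 285s. Then gcd(285s, 285·3) = 285·gcd(s, 3), so need gcd(s, 3) = 1.
285s > 1140 gives s ≥ 5. The least s ≥ 5 coprime to 3 is 5, so a = 285·5 = 1425.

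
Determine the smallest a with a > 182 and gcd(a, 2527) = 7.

189

Multiples of 7 above 182: 7·27, 7·28, … . Need the cofactor coprime to 2527/7 = 361.
Checking s = 27, 28, … the first with gcd(s, 361) = 1 is s = 27, giving 189.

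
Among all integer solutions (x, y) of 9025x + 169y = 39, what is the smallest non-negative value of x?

13

gcd(9025, 169) = 1 (Euclid: 9025 = 53·169 + 68; 169 = 2·68 + 33; 68 = 2·33 + 2; 33 = 16·2 + 1; 2 = 2·1 + 0), and 1 | 39.
Extended Euclid: 9025·(-82) + 169·(4379) = 1. Scale by 39: x₀ = -3198.
General solution x = x₀ + 169t; reducing mod 169 gives x = 13 (and y = -694).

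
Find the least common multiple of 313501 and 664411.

208293512911

gcd first: 664411 = 2·313501 + 37409; 313501 = 8·37409 + 14229; 37409 = 2·14229 + 8951; 14229 = 1·8951 + 5278; 8951 = 1·5278 + 3673; 5278 = 1·3673 + 1605; 3673 = 2·1605 + 463; 1605 = 3·463 + 216; 463 = 2·216 + 31; 216 = 6·31 + 30; 31 = 1·30 + 1; 30 = 30·1 + 0 → gcd = 1
lcm = 313501·664411/gcd = 208293512911/1 = 208293512911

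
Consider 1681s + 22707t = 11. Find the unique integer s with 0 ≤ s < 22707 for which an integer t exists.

gcd(1681, 22707) = 1 (Euclid: 22707 = 13·1681 + 854; 1681 = 1·854 + 827; 854 = 1·827 + 27; 827 = 30·27 + 17; 27 = 1·17 + 10; 17 = 1·10 + 7; 10 = 1·7 + 3; 7 = 2·3 + 1; 3 = 3·1 + 0), and 1 | 11.
Extended Euclid: 1681·(6727) + 22707·(-498) = 1. Scale by 11: s₀ = 73997.
General solution s = s₀ + 22707k; reducing mod 22707 gives s = 5876 (and t = -435).

5876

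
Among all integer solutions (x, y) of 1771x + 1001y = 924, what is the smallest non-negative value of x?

Reduce mod 1001: 1771x ≡ 924 (mod 1001). With g = gcd(1771, 1001) = 77 dividing 924, divide through: 23x ≡ 12 (mod 13).
Since gcd(23, 13) = 1, x ≡ 12·(23)⁻¹ ≡ 9 (mod 13). Smallest non-negative: 9.

9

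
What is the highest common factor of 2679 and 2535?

3

Euclid: 2679 = 1·2535 + 144; 2535 = 17·144 + 87; 144 = 1·87 + 57; 87 = 1·57 + 30; 57 = 1·30 + 27; 30 = 1·27 + 3; 27 = 9·3 + 0. Last nonzero remainder: 3.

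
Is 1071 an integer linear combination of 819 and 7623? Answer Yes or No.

By Bézout, 819u − 7623v = 1071 has integer solutions iff gcd(819, 7623) | 1071.
Euclid: 7623 = 9·819 + 252; 819 = 3·252 + 63; 252 = 4·63 + 0. gcd = 63; 1071 mod 63 = 0. Yes.

Yes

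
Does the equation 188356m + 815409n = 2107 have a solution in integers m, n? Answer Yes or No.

Yes

gcd(188356, 815409): 815409 = 4·188356 + 61985; 188356 = 3·61985 + 2401; 61985 = 25·2401 + 1960; 2401 = 1·1960 + 441; 1960 = 4·441 + 196; 441 = 2·196 + 49; 196 = 4·49 + 0 → 49
49 divides 2107, so a solution exists.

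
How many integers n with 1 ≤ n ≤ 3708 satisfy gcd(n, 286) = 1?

286 = 2·11·13. Inclusion–exclusion on these primes:
3708 − ⌊3708/2⌋ − ⌊3708/11⌋ − ⌊3708/13⌋ + ⌊3708/22⌋ + ⌊3708/26⌋ + ⌊3708/143⌋ − ⌊3708/286⌋ = 1555

1555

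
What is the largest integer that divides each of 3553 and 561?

187

Euclid: 3553 = 6·561 + 187; 561 = 3·187 + 0. Last nonzero remainder: 187.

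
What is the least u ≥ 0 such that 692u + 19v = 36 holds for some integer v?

14

gcd(692, 19) = 1 (Euclid: 692 = 36·19 + 8; 19 = 2·8 + 3; 8 = 2·3 + 2; 3 = 1·2 + 1; 2 = 2·1 + 0), and 1 | 36.
Extended Euclid: 692·(-7) + 19·(255) = 1. Scale by 36: u₀ = -252.
General solution u = u₀ + 19t; reducing mod 19 gives u = 14 (and v = -508).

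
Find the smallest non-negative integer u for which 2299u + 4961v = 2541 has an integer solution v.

gcd(2299, 4961) = 121 (Euclid: 4961 = 2·2299 + 363; 2299 = 6·363 + 121; 363 = 3·121 + 0), and 121 | 2541.
Extended Euclid: 2299·(13) + 4961·(-6) = 121. Scale by 21: u₀ = 273.
General solution u = u₀ + 41t; reducing mod 41 gives u = 27 (and v = -12).

27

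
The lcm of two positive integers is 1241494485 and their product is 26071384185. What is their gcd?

21

gcd·lcm = product, so gcd = 26071384185/1241494485 = 21.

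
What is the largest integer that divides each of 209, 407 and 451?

11

209 = 11 · 19; 407 = 11 · 37; 451 = 11 · 41
gcd takes min exponent of each prime: 11 = 11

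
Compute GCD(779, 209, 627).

19

gcd(779, 209): 779 = 3·209 + 152; 209 = 1·152 + 57; 152 = 2·57 + 38; 57 = 1·38 + 19; 38 = 2·19 + 0 → 19
gcd(19, 627): 627 = 33·19 + 0 → 19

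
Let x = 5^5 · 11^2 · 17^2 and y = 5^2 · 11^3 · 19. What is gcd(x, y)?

3025

min exponent per shared prime: 5^2 · 11^2 = 3025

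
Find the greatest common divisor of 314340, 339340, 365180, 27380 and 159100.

gcd(314340, 339340): 339340 = 1·314340 + 25000; 314340 = 12·25000 + 14340; 25000 = 1·14340 + 10660; 14340 = 1·10660 + 3680; 10660 = 2·3680 + 3300; 3680 = 1·3300 + 380; 3300 = 8·380 + 260; 380 = 1·260 + 120; 260 = 2·120 + 20; 120 = 6·20 + 0 → 20
gcd(20, 365180): 365180 = 18259·20 + 0 → 20
gcd(20, 27380): 27380 = 1369·20 + 0 → 20
gcd(20, 159100): 159100 = 7955·20 + 0 → 20

20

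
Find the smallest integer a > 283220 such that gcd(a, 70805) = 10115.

293335

gcd(a, 70805) = 10115 forces 10115 | a; write a = 10115s. Then gcd(10115s, 10115·7) = 10115·gcd(s, 7), so need gcd(s, 7) = 1.
10115s > 283220 gives s ≥ 29. The least s ≥ 29 coprime to 7 is 29, so a = 10115·29 = 293335.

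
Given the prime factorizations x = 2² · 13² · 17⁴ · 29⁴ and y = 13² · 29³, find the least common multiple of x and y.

max exponent per prime: 2² · 13² · 17⁴ · 29⁴ = 39933223887076

39933223887076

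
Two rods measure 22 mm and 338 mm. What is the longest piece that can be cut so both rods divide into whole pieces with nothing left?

Euclid: 338 = 15·22 + 8; 22 = 2·8 + 6; 8 = 1·6 + 2; 6 = 3·2 + 0. Last nonzero remainder: 2.

2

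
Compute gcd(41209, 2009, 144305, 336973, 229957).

gcd(41209, 2009): 41209 = 20·2009 + 1029; 2009 = 1·1029 + 980; 1029 = 1·980 + 49; 980 = 20·49 + 0 → 49
gcd(49, 144305): 144305 = 2945·49 + 0 → 49
gcd(49, 336973): 336973 = 6877·49 + 0 → 49
gcd(49, 229957): 229957 = 4693·49 + 0 → 49

49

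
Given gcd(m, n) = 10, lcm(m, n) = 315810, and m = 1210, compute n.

m·n = gcd·lcm = 10·315810 = 3158100, so n = 3158100/1210 = 2610.

2610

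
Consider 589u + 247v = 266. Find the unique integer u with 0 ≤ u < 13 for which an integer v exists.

gcd(589, 247) = 19 (Euclid: 589 = 2·247 + 95; 247 = 2·95 + 57; 95 = 1·57 + 38; 57 = 1·38 + 19; 38 = 2·19 + 0), and 19 | 266.
Extended Euclid: 589·(-5) + 247·(12) = 19. Scale by 14: u₀ = -70.
General solution u = u₀ + 13t; reducing mod 13 gives u = 8 (and v = -18).

8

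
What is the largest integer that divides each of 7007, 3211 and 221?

gcd(7007, 3211): 7007 = 2·3211 + 585; 3211 = 5·585 + 286; 585 = 2·286 + 13; 286 = 22·13 + 0 → 13
gcd(13, 221): 221 = 17·13 + 0 → 13

13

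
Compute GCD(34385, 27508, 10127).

gcd(34385, 27508): 34385 = 1·27508 + 6877; 27508 = 4·6877 + 0 → 6877
gcd(6877, 10127): 10127 = 1·6877 + 3250; 6877 = 2·3250 + 377; 3250 = 8·377 + 234; 377 = 1·234 + 143; 234 = 1·143 + 91; 143 = 1·91 + 52; 91 = 1·52 + 39; 52 = 1·39 + 13; 39 = 3·13 + 0 → 13

13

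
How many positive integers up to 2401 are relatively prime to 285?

Prime factors of 285: 3, 5, 19. Count integers ≤ 2401 divisible by none of them.
By inclusion–exclusion: 2401 − ⌊2401/3⌋ − ⌊2401/5⌋ − ⌊2401/19⌋ + ⌊2401/15⌋ + ⌊2401/57⌋ + ⌊2401/95⌋ − ⌊2401/285⌋ = 1214.

1214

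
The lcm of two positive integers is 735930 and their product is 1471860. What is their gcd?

gcd·lcm = product, so gcd = 1471860/735930 = 2.

2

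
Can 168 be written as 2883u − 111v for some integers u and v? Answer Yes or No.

By Bézout, 2883u − 111v = 168 has integer solutions iff gcd(2883, 111) | 168.
Euclid: 2883 = 25·111 + 108; 111 = 1·108 + 3; 108 = 36·3 + 0. gcd = 3; 168 mod 3 = 0. Yes.

Yes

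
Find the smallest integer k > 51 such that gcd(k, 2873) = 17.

68

2873 = 17·169. Any k with gcd(k, 2873) = 17 is a multiple of 17, say 17s, with s coprime to 169.
Need s > 51/17, so s ≥ 4. First s ≥ 4 with gcd(s, 169) = 1 is s = 4. Thus k = 17·4 = 68.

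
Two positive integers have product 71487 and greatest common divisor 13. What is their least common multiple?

gcd·lcm = product, so lcm = 71487/13 = 5499.

5499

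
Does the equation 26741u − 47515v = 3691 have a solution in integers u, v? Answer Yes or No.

By Bézout, 26741u − 47515v = 3691 has integer solutions iff gcd(26741, 47515) | 3691.
Euclid: 47515 = 1·26741 + 20774; 26741 = 1·20774 + 5967; 20774 = 3·5967 + 2873; 5967 = 2·2873 + 221; 2873 = 13·221 + 0. gcd = 221; 3691 mod 221 = 155. No.

No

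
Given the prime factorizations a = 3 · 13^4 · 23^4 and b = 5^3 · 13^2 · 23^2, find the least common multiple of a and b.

max exponent per prime: 3 · 5^3 · 13^4 · 23^4 = 2997202050375

2997202050375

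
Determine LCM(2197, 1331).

2924207

gcd first: 2197 = 1·1331 + 866; 1331 = 1·866 + 465; 866 = 1·465 + 401; 465 = 1·401 + 64; 401 = 6·64 + 17; 64 = 3·17 + 13; 17 = 1·13 + 4; 13 = 3·4 + 1; 4 = 4·1 + 0 → gcd = 1
lcm = 2197·1331/gcd = 2924207/1 = 2924207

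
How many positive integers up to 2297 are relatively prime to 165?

1115

Prime factors of 165: 3, 5, 11. Count integers ≤ 2297 divisible by none of them.
By inclusion–exclusion: 2297 − ⌊2297/3⌋ − ⌊2297/5⌋ − ⌊2297/11⌋ + ⌊2297/15⌋ + ⌊2297/33⌋ + ⌊2297/55⌋ − ⌊2297/165⌋ = 1115.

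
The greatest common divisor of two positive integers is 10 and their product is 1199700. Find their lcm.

Since gcd(u,v)·lcm(u,v) = uv, lcm = 1199700/10 = 119970.

119970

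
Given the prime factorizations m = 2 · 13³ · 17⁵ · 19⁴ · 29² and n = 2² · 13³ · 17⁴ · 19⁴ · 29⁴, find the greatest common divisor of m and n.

min exponent per shared prime: 2 · 13³ · 17⁴ · 19⁴ · 29² = 40222229317740314

40222229317740314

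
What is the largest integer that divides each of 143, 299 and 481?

gcd(143, 299): 299 = 2·143 + 13; 143 = 11·13 + 0 → 13
gcd(13, 481): 481 = 37·13 + 0 → 13

13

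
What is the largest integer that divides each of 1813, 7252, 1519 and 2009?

1813 = 7² · 37; 7252 = 2² · 7² · 37; 1519 = 7² · 31; 2009 = 7² · 41
gcd takes min exponent of each prime: 7² = 49

49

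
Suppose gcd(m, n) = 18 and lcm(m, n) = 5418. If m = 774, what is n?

126

Using mn = gcd(m,n)·lcm(m,n) = 18·5418 = 97524, we get n = 97524/774 = 126.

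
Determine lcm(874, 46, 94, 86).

1766354

lcm(874, 46) = 874·46/gcd = 40204/46 = 874
lcm(874, 94) = 874·94/gcd = 82156/2 = 41078
lcm(41078, 86) = 41078·86/gcd = 3532708/2 = 1766354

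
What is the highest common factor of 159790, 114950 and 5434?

38

gcd(159790, 114950): 159790 = 1·114950 + 44840; 114950 = 2·44840 + 25270; 44840 = 1·25270 + 19570; 25270 = 1·19570 + 5700; 19570 = 3·5700 + 2470; 5700 = 2·2470 + 760; 2470 = 3·760 + 190; 760 = 4·190 + 0 → 190
gcd(190, 5434): 5434 = 28·190 + 114; 190 = 1·114 + 76; 114 = 1·76 + 38; 76 = 2·38 + 0 → 38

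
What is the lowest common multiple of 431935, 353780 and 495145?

29314564580

431935 = 5 · 7² · 41 · 43; 353780 = 2² · 5 · 7² · 19²; 495145 = 5 · 7² · 43 · 47
lcm takes max exponent of each prime: 2² · 5 · 7² · 19² · 41 · 43 · 47 = 29314564580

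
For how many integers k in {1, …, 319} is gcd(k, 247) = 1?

Prime factors of 247: 13, 19. Count integers ≤ 319 divisible by none of them.
By inclusion–exclusion: 319 − ⌊319/13⌋ − ⌊319/19⌋ + ⌊319/247⌋ = 280.

280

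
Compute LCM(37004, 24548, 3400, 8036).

37004 = 2² · 11 · 29²; 24548 = 2² · 17 · 19²; 3400 = 2³ · 5² · 17; 8036 = 2² · 7² · 41
lcm takes max exponent of each prime: 2³ · 5² · 7² · 11 · 17 · 19² · 29² · 41 = 22811546896600

22811546896600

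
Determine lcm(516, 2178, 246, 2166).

2772345708

lcm(516, 2178) = 516·2178/gcd = 1123848/6 = 187308
lcm(187308, 246) = 187308·246/gcd = 46077768/6 = 7679628
lcm(7679628, 2166) = 7679628·2166/gcd = 16634074248/6 = 2772345708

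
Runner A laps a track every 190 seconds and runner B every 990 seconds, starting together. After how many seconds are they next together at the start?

18810

190 = 2 · 5 · 19; 990 = 2 · 3² · 5 · 11
max exponents: 2 · 3² · 5 · 11 · 19 = 18810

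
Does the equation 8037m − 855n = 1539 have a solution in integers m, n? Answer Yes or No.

Yes

gcd(8037, 855): 8037 = 9·855 + 342; 855 = 2·342 + 171; 342 = 2·171 + 0 → 171
171 divides 1539, so a solution exists.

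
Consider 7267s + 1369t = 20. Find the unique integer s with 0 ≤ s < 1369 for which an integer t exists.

26

Reduce mod 1369: 7267s ≡ 20 (mod 1369). With g = gcd(7267, 1369) = 1 dividing 20, divide through: 7267s ≡ 20 (mod 1369).
Since gcd(7267, 1369) = 1, s ≡ 20·(7267)⁻¹ ≡ 26 (mod 1369). Smallest non-negative: 26.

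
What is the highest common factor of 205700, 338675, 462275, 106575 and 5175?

25

205700 = 2² · 5² · 11² · 17; 338675 = 5² · 19 · 23 · 31; 462275 = 5² · 11 · 41²; 106575 = 3 · 5² · 7² · 29; 5175 = 3² · 5² · 23
gcd takes min exponent of each prime: 5² = 25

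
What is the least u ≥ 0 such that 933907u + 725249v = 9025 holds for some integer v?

Euclid: 933907 = 1·725249 + 208658; 725249 = 3·208658 + 99275; 208658 = 2·99275 + 10108; 99275 = 9·10108 + 8303; 10108 = 1·8303 + 1805; 8303 = 4·1805 + 1083; 1805 = 1·1083 + 722; 1083 = 1·722 + 361; 722 = 2·361 + 0 → gcd = 361; 9025 = 361·25.
Back-substitution yields 933907·(-789) + 725249·(1016) = 361, so one solution is u = -789·25 = -19725, v = 1016·25 = 25400.
Solutions in u differ by 725249/361 = 2009; the one in [0, 2009) is -19725 mod 2009 = 365.

365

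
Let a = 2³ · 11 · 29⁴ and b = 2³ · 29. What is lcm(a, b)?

62240728

max exponent per prime: 2³ · 11 · 29⁴ = 62240728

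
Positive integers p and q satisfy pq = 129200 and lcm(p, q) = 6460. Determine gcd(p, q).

From gcd × lcm = pq: gcd = 129200 / 6460 = 20.

20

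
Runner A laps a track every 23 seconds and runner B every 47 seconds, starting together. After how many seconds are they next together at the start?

23 = 23; 47 = 47
max exponents: 23 · 47 = 1081

1081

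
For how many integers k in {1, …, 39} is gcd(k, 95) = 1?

30

Prime factors of 95: 5, 19. Count integers ≤ 39 divisible by none of them.
By inclusion–exclusion: 39 − ⌊39/5⌋ − ⌊39/19⌋ + ⌊39/95⌋ = 30.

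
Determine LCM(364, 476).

6188

364 = 2² · 7 · 13; 476 = 2² · 7 · 17
max exponents: 2² · 7 · 13 · 17 = 6188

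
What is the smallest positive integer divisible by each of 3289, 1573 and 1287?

lcm(3289, 1573) = 3289·1573/gcd = 5173597/143 = 36179
lcm(36179, 1287) = 36179·1287/gcd = 46562373/143 = 325611

325611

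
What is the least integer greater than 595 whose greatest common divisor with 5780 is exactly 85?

765

Multiples of 85 above 595: 85·8, 85·9, … . Need the cofactor coprime to 5780/85 = 68.
Checking s = 8, 9, … the first with gcd(s, 68) = 1 is s = 9, giving 765.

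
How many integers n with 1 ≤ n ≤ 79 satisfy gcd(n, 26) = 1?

26 = 2·13. Inclusion–exclusion on these primes:
79 − ⌊79/2⌋ − ⌊79/13⌋ + ⌊79/26⌋ = 37

37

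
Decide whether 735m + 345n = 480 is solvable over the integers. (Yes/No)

gcd(735, 345): 735 = 2·345 + 45; 345 = 7·45 + 30; 45 = 1·30 + 15; 30 = 2·15 + 0 → 15
15 divides 480, so a solution exists.

Yes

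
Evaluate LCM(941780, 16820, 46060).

lcm(941780, 16820) = 941780·16820/gcd = 15840739600/20 = 792036980
lcm(792036980, 46060) = 792036980·46060/gcd = 36481223298800/980 = 37225738060

37225738060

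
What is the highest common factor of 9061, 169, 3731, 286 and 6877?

13

9061 = 13 · 17 · 41; 169 = 13²; 3731 = 7 · 13 · 41; 286 = 2 · 11 · 13; 6877 = 13 · 23²
gcd takes min exponent of each prime: 13 = 13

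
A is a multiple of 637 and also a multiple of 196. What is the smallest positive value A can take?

2548

gcd first: 637 = 3·196 + 49; 196 = 4·49 + 0 → gcd = 49
lcm = 637·196/gcd = 124852/49 = 2548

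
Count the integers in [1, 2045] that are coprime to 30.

545

30 = 2·3·5. Inclusion–exclusion on these primes:
2045 − ⌊2045/2⌋ − ⌊2045/3⌋ − ⌊2045/5⌋ + ⌊2045/6⌋ + ⌊2045/10⌋ + ⌊2045/15⌋ − ⌊2045/30⌋ = 545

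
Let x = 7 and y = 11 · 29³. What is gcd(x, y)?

min exponent per shared prime: (none) = 1

1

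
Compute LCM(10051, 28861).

gcd first: 28861 = 2·10051 + 8759; 10051 = 1·8759 + 1292; 8759 = 6·1292 + 1007; 1292 = 1·1007 + 285; 1007 = 3·285 + 152; 285 = 1·152 + 133; 152 = 1·133 + 19; 133 = 7·19 + 0 → gcd = 19
lcm = 10051·28861/gcd = 290081911/19 = 15267469

15267469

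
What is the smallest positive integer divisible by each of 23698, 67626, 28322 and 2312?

543442536

23698 = 2 · 17² · 41; 67626 = 2 · 3² · 13 · 17²; 28322 = 2 · 7² · 17²; 2312 = 2³ · 17²
lcm takes max exponent of each prime: 2³ · 3² · 7² · 13 · 17² · 41 = 543442536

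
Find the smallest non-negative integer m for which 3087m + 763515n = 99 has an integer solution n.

8162

gcd(3087, 763515) = 9 (Euclid: 763515 = 247·3087 + 1026; 3087 = 3·1026 + 9; 1026 = 114·9 + 0), and 9 | 99.
Extended Euclid: 3087·(742) + 763515·(-3) = 9. Scale by 11: m₀ = 8162.
General solution m = m₀ + 84835t; reducing mod 84835 gives m = 8162 (and n = -33).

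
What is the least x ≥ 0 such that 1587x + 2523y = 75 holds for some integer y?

gcd(1587, 2523) = 3 (Euclid: 2523 = 1·1587 + 936; 1587 = 1·936 + 651; 936 = 1·651 + 285; 651 = 2·285 + 81; 285 = 3·81 + 42; 81 = 1·42 + 39; 42 = 1·39 + 3; 39 = 13·3 + 0), and 3 | 75.
Extended Euclid: 1587·(-62) + 2523·(39) = 3. Scale by 25: x₀ = -1550.
General solution x = x₀ + 841t; reducing mod 841 gives x = 132 (and y = -83).

132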